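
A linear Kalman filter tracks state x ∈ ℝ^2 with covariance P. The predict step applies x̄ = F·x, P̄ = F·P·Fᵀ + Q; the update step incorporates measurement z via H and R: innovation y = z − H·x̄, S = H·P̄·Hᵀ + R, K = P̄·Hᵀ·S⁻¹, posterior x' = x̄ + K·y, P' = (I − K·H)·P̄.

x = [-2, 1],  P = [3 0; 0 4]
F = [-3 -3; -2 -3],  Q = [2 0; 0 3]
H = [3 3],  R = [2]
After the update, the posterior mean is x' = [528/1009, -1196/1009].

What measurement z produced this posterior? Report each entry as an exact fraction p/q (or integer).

x̄ = F·x = [3, 1]
P̄ = F·P·Fᵀ + Q = [65 54; 54 51]
S = H·P̄·Hᵀ + R = [2018]
K = P̄·Hᵀ·S⁻¹ = [357/2018; 315/2018]
x' − x̄ = [-2499/1009, -2205/1009] = K·y
y = (KᵀK)⁻¹·Kᵀ·(x' − x̄) = [-14]
z = y + H·x̄ = [-14] + [12] = [-2]

z = [-2]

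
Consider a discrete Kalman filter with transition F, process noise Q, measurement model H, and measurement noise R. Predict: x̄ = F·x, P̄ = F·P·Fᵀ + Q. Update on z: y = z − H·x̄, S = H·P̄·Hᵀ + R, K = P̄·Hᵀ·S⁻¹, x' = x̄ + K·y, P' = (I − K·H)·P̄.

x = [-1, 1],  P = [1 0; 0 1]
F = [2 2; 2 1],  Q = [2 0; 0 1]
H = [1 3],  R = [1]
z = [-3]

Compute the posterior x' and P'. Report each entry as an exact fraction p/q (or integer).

x' = [0, -1]
P' = [226/101 -66/101; -66/101 30/101]

x̄ = F·x = [0, -1]
P̄ = F·P·Fᵀ + Q = [10 6; 6 6]
y = z − H·x̄ = [0]
S = H·P̄·Hᵀ + R = [101]
K = P̄·Hᵀ·S⁻¹ = [28/101; 24/101]
x' = x̄ + K·y = [0, -1]
P' = (I − K·H)·P̄ = [226/101 -66/101; -66/101 30/101]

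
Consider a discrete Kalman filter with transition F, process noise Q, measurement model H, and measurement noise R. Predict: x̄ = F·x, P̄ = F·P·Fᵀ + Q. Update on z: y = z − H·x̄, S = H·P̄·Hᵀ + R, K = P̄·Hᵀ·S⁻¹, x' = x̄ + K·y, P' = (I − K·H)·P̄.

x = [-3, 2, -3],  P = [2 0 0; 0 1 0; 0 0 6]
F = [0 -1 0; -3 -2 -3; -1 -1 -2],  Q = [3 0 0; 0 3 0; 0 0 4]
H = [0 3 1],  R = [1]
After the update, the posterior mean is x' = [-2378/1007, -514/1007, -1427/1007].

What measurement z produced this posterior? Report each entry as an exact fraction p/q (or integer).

z = [-3]

x̄ = F·x = [-2, 14, 7]
P̄ = F·P·Fᵀ + Q = [4 2 1; 2 79 44; 1 44 31]
S = H·P̄·Hᵀ + R = [1007]
K = P̄·Hᵀ·S⁻¹ = [7/1007; 281/1007; 163/1007]
x' − x̄ = [-364/1007, -14612/1007, -8476/1007] = K·y
y = (KᵀK)⁻¹·Kᵀ·(x' − x̄) = [-52]
z = y + H·x̄ = [-52] + [49] = [-3]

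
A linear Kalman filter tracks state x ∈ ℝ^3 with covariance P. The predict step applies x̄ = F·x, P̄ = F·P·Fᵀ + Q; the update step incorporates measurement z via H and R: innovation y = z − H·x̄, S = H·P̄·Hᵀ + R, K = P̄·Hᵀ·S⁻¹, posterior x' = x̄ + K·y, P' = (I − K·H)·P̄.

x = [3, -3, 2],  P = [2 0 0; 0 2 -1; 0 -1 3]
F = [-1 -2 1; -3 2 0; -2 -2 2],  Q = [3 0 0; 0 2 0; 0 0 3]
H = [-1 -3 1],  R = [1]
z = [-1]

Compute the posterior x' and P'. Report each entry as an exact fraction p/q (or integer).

x̄ = F·x = [5, -15, 4]
P̄ = F·P·Fᵀ + Q = [20 -4 24; -4 28 0; 24 0 39]
y = z − H·x̄ = [-45]
S = H·P̄·Hᵀ + R = [240]
K = P̄·Hᵀ·S⁻¹ = [1/15; -1/3; 1/16]
x' = x̄ + K·y = [2, 0, 19/16]
P' = (I − K·H)·P̄ = [284/15 4/3 23; 4/3 4/3 5; 23 5 609/16]

x' = [2, 0, 19/16]
P' = [284/15 4/3 23; 4/3 4/3 5; 23 5 609/16]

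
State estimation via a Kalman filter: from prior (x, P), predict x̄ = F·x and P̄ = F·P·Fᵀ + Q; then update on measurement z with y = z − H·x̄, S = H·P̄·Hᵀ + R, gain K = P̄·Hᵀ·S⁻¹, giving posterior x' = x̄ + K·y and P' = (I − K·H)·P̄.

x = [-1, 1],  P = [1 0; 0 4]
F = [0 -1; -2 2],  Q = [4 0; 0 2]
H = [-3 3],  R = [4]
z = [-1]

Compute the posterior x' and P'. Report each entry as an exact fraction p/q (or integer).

x̄ = F·x = [-1, 4]
P̄ = F·P·Fᵀ + Q = [8 -8; -8 22]
y = z − H·x̄ = [-16]
S = H·P̄·Hᵀ + R = [418]
K = P̄·Hᵀ·S⁻¹ = [-24/209; 45/209]
x' = x̄ + K·y = [175/209, 116/209]
P' = (I − K·H)·P̄ = [520/209 488/209; 488/209 548/209]

x' = [175/209, 116/209]
P' = [520/209 488/209; 488/209 548/209]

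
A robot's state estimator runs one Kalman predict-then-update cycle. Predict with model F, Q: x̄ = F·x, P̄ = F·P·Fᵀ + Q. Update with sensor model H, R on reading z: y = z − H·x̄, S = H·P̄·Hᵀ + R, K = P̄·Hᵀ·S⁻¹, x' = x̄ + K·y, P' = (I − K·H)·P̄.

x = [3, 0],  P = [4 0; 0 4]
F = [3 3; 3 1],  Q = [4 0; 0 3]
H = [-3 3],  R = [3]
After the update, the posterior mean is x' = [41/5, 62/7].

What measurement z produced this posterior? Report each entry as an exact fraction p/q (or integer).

x̄ = F·x = [9, 9]
P̄ = F·P·Fᵀ + Q = [76 48; 48 43]
S = H·P̄·Hᵀ + R = [210]
K = P̄·Hᵀ·S⁻¹ = [-2/5; -1/14]
x' − x̄ = [-4/5, -1/7] = K·y
y = (KᵀK)⁻¹·Kᵀ·(x' − x̄) = [2]
z = y + H·x̄ = [2] + [0] = [2]

z = [2]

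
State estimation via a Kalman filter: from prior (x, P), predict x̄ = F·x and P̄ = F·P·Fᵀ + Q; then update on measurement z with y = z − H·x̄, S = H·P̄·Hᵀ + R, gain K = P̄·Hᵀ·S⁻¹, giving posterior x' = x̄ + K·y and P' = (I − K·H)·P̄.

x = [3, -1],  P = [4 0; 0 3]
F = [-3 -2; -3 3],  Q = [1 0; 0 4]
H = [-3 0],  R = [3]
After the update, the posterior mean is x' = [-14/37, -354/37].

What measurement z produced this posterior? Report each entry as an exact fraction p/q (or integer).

x̄ = F·x = [-7, -12]
P̄ = F·P·Fᵀ + Q = [49 18; 18 67]
S = H·P̄·Hᵀ + R = [444]
K = P̄·Hᵀ·S⁻¹ = [-49/148; -9/74]
x' − x̄ = [245/37, 90/37] = K·y
y = (KᵀK)⁻¹·Kᵀ·(x' − x̄) = [-20]
z = y + H·x̄ = [-20] + [21] = [1]

z = [1]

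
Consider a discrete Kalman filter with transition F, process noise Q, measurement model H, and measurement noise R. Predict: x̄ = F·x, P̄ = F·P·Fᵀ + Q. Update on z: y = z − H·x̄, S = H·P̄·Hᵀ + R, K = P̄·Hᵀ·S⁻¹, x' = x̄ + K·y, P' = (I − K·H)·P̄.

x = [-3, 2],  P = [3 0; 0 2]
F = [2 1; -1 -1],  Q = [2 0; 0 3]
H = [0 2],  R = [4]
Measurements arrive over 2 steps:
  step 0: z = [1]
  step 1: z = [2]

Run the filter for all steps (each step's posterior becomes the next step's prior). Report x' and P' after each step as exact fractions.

step 0: x̄ = F·x = [-4, 1]
step 0: P̄ = F·P·Fᵀ + Q = [16 -8; -8 8]
step 0: y = z − H·x̄ = [-1]
step 0: S = H·P̄·Hᵀ + R = [36]
step 0: K = P̄·Hᵀ·S⁻¹ = [-4/9; 4/9]
step 0: x' = x̄ + K·y = [-32/9, 5/9]
step 0: P' = (I − K·H)·P̄ = [80/9 -8/9; -8/9 8/9]
step 1: x̄ = F·x = [-59/9, 3]
step 1: P̄ = F·P·Fᵀ + Q = [314/9 -16; -16 11]
step 1: y = z − H·x̄ = [-4]
step 1: S = H·P̄·Hᵀ + R = [48]
step 1: K = P̄·Hᵀ·S⁻¹ = [-2/3; 11/24]
step 1: x' = x̄ + K·y = [-35/9, 7/6]
step 1: P' = (I − K·H)·P̄ = [122/9 -4/3; -4/3 11/12]

step 0: x' = [-32/9, 5/9], P' = [80/9 -8/9; -8/9 8/9]
step 1: x' = [-35/9, 7/6], P' = [122/9 -4/3; -4/3 11/12]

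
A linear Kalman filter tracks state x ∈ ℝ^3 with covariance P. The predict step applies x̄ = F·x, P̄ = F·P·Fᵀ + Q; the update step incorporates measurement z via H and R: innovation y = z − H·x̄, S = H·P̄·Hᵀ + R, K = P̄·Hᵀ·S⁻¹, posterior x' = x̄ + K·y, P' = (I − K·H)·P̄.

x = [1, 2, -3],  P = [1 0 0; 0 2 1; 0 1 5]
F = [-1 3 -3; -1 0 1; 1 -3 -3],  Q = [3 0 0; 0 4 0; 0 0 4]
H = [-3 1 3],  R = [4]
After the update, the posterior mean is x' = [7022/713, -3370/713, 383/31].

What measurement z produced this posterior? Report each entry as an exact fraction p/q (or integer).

z = [3]

x̄ = F·x = [14, -4, 4]
P̄ = F·P·Fᵀ + Q = [49 -11 26; -11 10 -19; 26 -19 86]
S = H·P̄·Hᵀ + R = [713]
K = P̄·Hᵀ·S⁻¹ = [-80/713; -14/713; 7/31]
x' − x̄ = [-2960/713, -518/713, 259/31] = K·y
y = (KᵀK)⁻¹·Kᵀ·(x' − x̄) = [37]
z = y + H·x̄ = [37] + [-34] = [3]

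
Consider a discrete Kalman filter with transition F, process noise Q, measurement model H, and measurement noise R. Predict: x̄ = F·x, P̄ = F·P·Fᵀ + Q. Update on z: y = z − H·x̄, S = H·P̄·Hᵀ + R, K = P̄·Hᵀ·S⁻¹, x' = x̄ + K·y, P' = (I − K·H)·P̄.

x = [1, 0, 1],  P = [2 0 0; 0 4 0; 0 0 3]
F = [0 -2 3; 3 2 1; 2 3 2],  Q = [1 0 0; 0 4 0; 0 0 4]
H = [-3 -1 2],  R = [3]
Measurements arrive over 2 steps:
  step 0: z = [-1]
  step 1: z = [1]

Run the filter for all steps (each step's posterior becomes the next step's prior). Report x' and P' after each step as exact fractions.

step 0: x' = [539/271, 1212/271, 1276/271], P' = [5079/542 2487/271 4950/271; 2487/271 9063/271 8310/271; 4950/271 8310/271 11652/271]
step 1: x' = [652860/94321, 1368159/94321, 1712558/94321], P' = [93529969/660247 173497683/660247 226945056/660247; 173497683/660247 332082608/660247 426577918/660247; 226945056/660247 426577918/660247 554197445/660247]

step 0: x̄ = F·x = [3, 4, 4]
step 0: P̄ = F·P·Fᵀ + Q = [44 -7 -6; -7 41 42; -6 42 60]
step 0: y = z − H·x̄ = [4]
step 0: S = H·P̄·Hᵀ + R = [542]
step 0: K = P̄·Hᵀ·S⁻¹ = [-137/542; 32/271; 48/271]
step 0: x' = x̄ + K·y = [539/271, 1212/271, 1276/271]
step 0: P' = (I − K·H)·P̄ = [5079/542 2487/271 4950/271; 2487/271 9063/271 8310/271; 4950/271 8310/271 11652/271]
step 1: x̄ = F·x = [1404/271, 5317/271, 7266/271]
step 1: P̄ = F·P·Fᵀ + Q = [41671/271 61572/271 76836/271; 61572/271 329255/542 223020/271; 76836/271 223020/271 308581/271]
step 1: y = z − H·x̄ = [-4732/271]
step 1: S = H·P̄·Hᵀ + R = [660247/542]
step 1: K = P̄·Hᵀ·S⁻¹ = [-65826/660247; 193393/660247; 327268/660247]
step 1: x' = x̄ + K·y = [652860/94321, 1368159/94321, 1712558/94321]
step 1: P' = (I − K·H)·P̄ = [93529969/660247 173497683/660247 226945056/660247; 173497683/660247 332082608/660247 426577918/660247; 226945056/660247 426577918/660247 554197445/660247]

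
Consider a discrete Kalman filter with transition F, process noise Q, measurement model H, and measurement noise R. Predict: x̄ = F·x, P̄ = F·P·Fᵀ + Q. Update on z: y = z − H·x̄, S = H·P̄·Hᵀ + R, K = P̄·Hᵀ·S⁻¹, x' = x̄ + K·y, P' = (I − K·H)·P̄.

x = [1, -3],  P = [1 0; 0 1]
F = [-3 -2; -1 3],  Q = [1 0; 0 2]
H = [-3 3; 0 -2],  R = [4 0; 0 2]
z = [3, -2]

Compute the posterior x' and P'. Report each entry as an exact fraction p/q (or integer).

x̄ = F·x = [3, -10]
P̄ = F·P·Fᵀ + Q = [14 -3; -3 12]
y = z − H·x̄ = [42, -22]
S = H·P̄·Hᵀ + R = [292 -90; -90 50]
K = P̄·Hᵀ·S⁻¹ = [-201/650 -1419/3250; 9/650 -1479/3250]
x' = x̄ + K·y = [-621/1625, 964/1625]
P' = (I − K·H)·P̄ = [2759/3250 1419/3250; 1419/3250 1479/3250]

x' = [-621/1625, 964/1625]
P' = [2759/3250 1419/3250; 1419/3250 1479/3250]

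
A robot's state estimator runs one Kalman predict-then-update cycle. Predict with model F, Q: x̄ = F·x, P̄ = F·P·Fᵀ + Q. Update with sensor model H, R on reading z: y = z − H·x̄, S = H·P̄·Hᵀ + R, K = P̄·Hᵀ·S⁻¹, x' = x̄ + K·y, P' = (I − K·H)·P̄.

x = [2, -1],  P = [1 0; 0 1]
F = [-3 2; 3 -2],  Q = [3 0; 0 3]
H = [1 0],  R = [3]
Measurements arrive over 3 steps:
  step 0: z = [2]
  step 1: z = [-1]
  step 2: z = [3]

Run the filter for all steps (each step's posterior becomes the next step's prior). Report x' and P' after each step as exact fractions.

step 0: x̄ = F·x = [-8, 8]
step 0: P̄ = F·P·Fᵀ + Q = [16 -13; -13 16]
step 0: y = z − H·x̄ = [10]
step 0: S = H·P̄·Hᵀ + R = [19]
step 0: K = P̄·Hᵀ·S⁻¹ = [16/19; -13/19]
step 0: x' = x̄ + K·y = [8/19, 22/19]
step 0: P' = (I − K·H)·P̄ = [48/19 -39/19; -39/19 135/19]
step 1: x̄ = F·x = [20/19, -20/19]
step 1: P̄ = F·P·Fᵀ + Q = [1497/19 -1440/19; -1440/19 1497/19]
step 1: y = z − H·x̄ = [-39/19]
step 1: S = H·P̄·Hᵀ + R = [1554/19]
step 1: K = P̄·Hᵀ·S⁻¹ = [499/518; -240/259]
step 1: x' = x̄ + K·y = [-479/518, 220/259]
step 1: P' = (I − K·H)·P̄ = [1497/518 -720/259; -720/259 2217/259]
step 2: x̄ = F·x = [331/74, -331/74]
step 2: P̄ = F·P·Fᵀ + Q = [7149/74 -6927/74; -6927/74 7149/74]
step 2: y = z − H·x̄ = [-109/74]
step 2: S = H·P̄·Hᵀ + R = [7371/74]
step 2: K = P̄·Hᵀ·S⁻¹ = [2383/2457; -2309/2457]
step 2: x' = x̄ + K·y = [7480/2457, -7589/2457]
step 2: P' = (I − K·H)·P̄ = [2383/819 -2309/819; -2309/819 7075/819]

step 0: x' = [8/19, 22/19], P' = [48/19 -39/19; -39/19 135/19]
step 1: x' = [-479/518, 220/259], P' = [1497/518 -720/259; -720/259 2217/259]
step 2: x' = [7480/2457, -7589/2457], P' = [2383/819 -2309/819; -2309/819 7075/819]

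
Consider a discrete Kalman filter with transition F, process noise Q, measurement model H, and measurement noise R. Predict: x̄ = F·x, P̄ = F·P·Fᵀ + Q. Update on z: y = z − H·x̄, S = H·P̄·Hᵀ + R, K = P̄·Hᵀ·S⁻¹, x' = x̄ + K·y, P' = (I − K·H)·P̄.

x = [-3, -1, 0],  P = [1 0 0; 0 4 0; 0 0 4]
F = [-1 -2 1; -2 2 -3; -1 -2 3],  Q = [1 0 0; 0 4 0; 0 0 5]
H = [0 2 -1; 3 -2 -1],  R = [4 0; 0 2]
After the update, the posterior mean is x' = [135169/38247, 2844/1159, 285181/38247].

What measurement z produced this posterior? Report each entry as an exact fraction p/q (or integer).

x̄ = F·x = [5, 4, 5]
P̄ = F·P·Fᵀ + Q = [22 -26 29; -26 60 -50; 29 -50 58]
S = H·P̄·Hᵀ + R = [502 -425; -425 436]
K = P̄·Hᵀ·S⁻¹ = [2509/38247 10253/38247; 340/1159 -62/1159; -14063/38247 -2392/38247]
x' − x̄ = [-56066/38247, -1792/1159, 93946/38247] = K·y
y = (KᵀK)⁻¹·Kᵀ·(x' − x̄) = [-6, -4]
z = y + H·x̄ = [-6, -4] + [3, 2] = [-3, -2]

z = [-3, -2]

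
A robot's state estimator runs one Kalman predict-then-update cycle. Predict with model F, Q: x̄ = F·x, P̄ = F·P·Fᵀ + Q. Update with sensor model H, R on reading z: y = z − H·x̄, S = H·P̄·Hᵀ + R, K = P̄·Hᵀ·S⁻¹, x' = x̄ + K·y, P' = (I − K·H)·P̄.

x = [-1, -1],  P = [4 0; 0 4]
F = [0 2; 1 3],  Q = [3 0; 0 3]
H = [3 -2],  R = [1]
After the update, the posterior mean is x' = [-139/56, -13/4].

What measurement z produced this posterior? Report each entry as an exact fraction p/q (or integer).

x̄ = F·x = [-2, -4]
P̄ = F·P·Fᵀ + Q = [19 24; 24 43]
S = H·P̄·Hᵀ + R = [56]
K = P̄·Hᵀ·S⁻¹ = [9/56; -1/4]
x' − x̄ = [-27/56, 3/4] = K·y
y = (KᵀK)⁻¹·Kᵀ·(x' − x̄) = [-3]
z = y + H·x̄ = [-3] + [2] = [-1]

z = [-1]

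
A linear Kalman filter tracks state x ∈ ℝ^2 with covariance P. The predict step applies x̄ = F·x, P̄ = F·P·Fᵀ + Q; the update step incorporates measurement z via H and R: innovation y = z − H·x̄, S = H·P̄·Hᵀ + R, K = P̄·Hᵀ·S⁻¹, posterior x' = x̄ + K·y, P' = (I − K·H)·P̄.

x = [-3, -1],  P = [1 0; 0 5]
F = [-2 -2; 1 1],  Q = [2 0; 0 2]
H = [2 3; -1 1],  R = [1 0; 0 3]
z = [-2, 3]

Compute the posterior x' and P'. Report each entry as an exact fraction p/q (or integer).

x̄ = F·x = [8, -4]
P̄ = F·P·Fᵀ + Q = [26 -12; -12 8]
y = z − H·x̄ = [-6, 15]
S = H·P̄·Hᵀ + R = [33 -16; -16 61]
K = P̄·Hᵀ·S⁻¹ = [368/1757 -998/1757; 320/1757 660/1757]
x' = x̄ + K·y = [-446/251, 136/251]
P' = (I − K·H)·P̄ = [1870/1757 -1124/1757; -1124/1757 856/1757]

x' = [-446/251, 136/251]
P' = [1870/1757 -1124/1757; -1124/1757 856/1757]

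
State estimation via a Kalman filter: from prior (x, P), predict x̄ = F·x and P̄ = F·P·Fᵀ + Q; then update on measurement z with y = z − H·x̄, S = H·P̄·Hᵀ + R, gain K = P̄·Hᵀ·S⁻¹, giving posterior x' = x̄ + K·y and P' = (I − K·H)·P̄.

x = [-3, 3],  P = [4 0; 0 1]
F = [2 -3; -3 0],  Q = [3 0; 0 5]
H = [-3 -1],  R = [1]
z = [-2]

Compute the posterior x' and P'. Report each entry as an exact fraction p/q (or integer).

x' = [1/5, 86/75]
P' = [4 -58/5; -58/5 5189/150]

x̄ = F·x = [-15, 9]
P̄ = F·P·Fᵀ + Q = [28 -24; -24 41]
y = z − H·x̄ = [-38]
S = H·P̄·Hᵀ + R = [150]
K = P̄·Hᵀ·S⁻¹ = [-2/5; 31/150]
x' = x̄ + K·y = [1/5, 86/75]
P' = (I − K·H)·P̄ = [4 -58/5; -58/5 5189/150]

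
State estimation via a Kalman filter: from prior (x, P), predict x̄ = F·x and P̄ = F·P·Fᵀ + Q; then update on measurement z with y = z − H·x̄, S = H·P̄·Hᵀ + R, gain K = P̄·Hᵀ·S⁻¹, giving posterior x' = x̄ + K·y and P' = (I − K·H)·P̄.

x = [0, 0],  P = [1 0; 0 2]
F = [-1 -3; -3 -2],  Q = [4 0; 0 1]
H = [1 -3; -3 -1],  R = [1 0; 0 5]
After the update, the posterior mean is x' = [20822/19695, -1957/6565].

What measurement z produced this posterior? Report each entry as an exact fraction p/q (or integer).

z = [2, -3]

x̄ = F·x = [0, 0]
P̄ = F·P·Fᵀ + Q = [23 15; 15 18]
S = H·P̄·Hᵀ + R = [96 105; 105 320]
K = P̄·Hᵀ·S⁻¹ = [356/3939 -1918/6565; -391/1313 -651/6565]
x' − x̄ = [20822/19695, -1957/6565] = K·y
y = (KᵀK)⁻¹·Kᵀ·(x' − x̄) = [2, -3]
z = y + H·x̄ = [2, -3] + [0, 0] = [2, -3]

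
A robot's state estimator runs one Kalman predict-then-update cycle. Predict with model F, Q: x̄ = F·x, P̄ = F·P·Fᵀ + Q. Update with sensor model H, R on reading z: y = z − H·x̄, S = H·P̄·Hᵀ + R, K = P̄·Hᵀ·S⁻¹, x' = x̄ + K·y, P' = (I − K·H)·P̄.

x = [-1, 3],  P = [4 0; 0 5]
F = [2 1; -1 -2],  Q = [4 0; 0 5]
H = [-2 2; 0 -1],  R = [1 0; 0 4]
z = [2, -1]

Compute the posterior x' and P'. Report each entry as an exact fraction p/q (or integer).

x̄ = F·x = [1, -5]
P̄ = F·P·Fᵀ + Q = [25 -18; -18 29]
y = z − H·x̄ = [14, -6]
S = H·P̄·Hᵀ + R = [361 -94; -94 33]
K = P̄·Hᵀ·S⁻¹ = [-1146/3077 -1586/3077; 376/3077 -1633/3077]
x' = x̄ + K·y = [-203/181, -19/181]
P' = (I − K·H)·P̄ = [6917/3077 6344/3077; 6344/3077 6532/3077]

x' = [-203/181, -19/181]
P' = [6917/3077 6344/3077; 6344/3077 6532/3077]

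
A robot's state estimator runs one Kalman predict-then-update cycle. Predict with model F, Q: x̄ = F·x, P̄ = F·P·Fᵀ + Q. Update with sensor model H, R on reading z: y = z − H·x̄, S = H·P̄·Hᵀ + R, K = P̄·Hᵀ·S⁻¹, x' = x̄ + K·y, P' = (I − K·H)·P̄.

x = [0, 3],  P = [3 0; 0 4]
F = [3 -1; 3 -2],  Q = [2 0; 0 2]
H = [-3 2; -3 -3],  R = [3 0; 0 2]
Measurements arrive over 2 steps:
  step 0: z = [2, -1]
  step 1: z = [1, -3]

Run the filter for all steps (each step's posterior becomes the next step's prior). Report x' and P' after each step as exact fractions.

step 0: x̄ = F·x = [-3, -6]
step 0: P̄ = F·P·Fᵀ + Q = [33 35; 35 45]
step 0: y = z − H·x̄ = [5, -28]
step 0: S = H·P̄·Hᵀ + R = [60 132; 132 1334]
step 0: K = P̄·Hᵀ·S⁻¹ = [-5879/31308 -701/5218; 1945/10436 -1035/5218]
step 0: x' = x̄ + K·y = [-5551/31308, 5069/10436]
step 0: P' = (I − K·H)·P̄ = [4649/31308 -615/10436; -615/10436 1995/10436]
step 1: x̄ = F·x = [-2655/2609, -15689/10436]
step 1: P̄ = F·P·Fᵀ + Q = [10126/2609 5868/2609; 5868/2609 50179/10436]
step 1: y = z − H·x̄ = [4977/5218, -110235/10436]
step 1: S = H·P̄·Hᵀ + R = [78724/2609 66939/5218; 66939/5218 1259515/10436]
step 1: K = P̄·Hᵀ·S⁻¹ = [-6537426/36287171 -4834644/36287171; 23794/133901 -26019/133901]
step 1: x' = x̄ + K·y = [7905681/36287171, 96232/133901]
step 1: P' = (I − K·H)·P̄ = [5211694/36287171 -7338/133901; -7338/133901 24684/133901]

step 0: x' = [-5551/31308, 5069/10436], P' = [4649/31308 -615/10436; -615/10436 1995/10436]
step 1: x' = [7905681/36287171, 96232/133901], P' = [5211694/36287171 -7338/133901; -7338/133901 24684/133901]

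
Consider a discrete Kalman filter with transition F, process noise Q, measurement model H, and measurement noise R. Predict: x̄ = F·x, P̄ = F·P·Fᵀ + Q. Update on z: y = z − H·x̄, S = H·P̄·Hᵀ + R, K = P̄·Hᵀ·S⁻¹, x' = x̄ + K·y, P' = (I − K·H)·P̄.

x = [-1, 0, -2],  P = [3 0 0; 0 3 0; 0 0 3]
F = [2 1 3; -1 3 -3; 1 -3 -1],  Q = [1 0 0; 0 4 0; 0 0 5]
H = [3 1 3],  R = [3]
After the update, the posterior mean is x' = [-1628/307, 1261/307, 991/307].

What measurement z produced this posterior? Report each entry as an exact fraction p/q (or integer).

z = [-2]

x̄ = F·x = [-8, 7, 1]
P̄ = F·P·Fᵀ + Q = [43 -24 -12; -24 61 -21; -12 -21 38]
S = H·P̄·Hᵀ + R = [307]
K = P̄·Hᵀ·S⁻¹ = [69/307; -74/307; 57/307]
x' − x̄ = [828/307, -888/307, 684/307] = K·y
y = (KᵀK)⁻¹·Kᵀ·(x' − x̄) = [12]
z = y + H·x̄ = [12] + [-14] = [-2]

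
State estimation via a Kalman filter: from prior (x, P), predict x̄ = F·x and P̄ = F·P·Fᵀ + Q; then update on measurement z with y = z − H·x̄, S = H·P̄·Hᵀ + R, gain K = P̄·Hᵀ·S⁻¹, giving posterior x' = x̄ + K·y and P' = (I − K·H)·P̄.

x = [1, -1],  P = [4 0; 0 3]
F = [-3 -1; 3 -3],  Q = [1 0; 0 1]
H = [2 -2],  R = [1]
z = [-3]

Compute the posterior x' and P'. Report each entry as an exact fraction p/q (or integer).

x' = [476/633, 1432/633]
P' = [7364/633 7297/633; 7297/633 7388/633]

x̄ = F·x = [-2, 6]
P̄ = F·P·Fᵀ + Q = [40 -27; -27 64]
y = z − H·x̄ = [13]
S = H·P̄·Hᵀ + R = [633]
K = P̄·Hᵀ·S⁻¹ = [134/633; -182/633]
x' = x̄ + K·y = [476/633, 1432/633]
P' = (I − K·H)·P̄ = [7364/633 7297/633; 7297/633 7388/633]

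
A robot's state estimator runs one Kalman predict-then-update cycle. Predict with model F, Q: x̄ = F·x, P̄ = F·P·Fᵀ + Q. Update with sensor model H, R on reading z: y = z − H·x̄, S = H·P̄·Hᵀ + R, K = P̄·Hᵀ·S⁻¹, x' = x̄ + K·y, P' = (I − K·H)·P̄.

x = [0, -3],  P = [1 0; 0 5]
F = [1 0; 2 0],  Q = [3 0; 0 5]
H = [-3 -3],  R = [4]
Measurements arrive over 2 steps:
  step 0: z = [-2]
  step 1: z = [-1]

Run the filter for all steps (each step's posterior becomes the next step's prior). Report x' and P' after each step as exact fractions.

step 0: x' = [36/157, 66/157], P' = [304/157 -280/157; -280/157 324/157]
step 1: x' = [3969/36556, 8439/36556], P' = [70807/36556 -65275/36556; -65275/36556 75711/36556]

step 0: x̄ = F·x = [0, 0]
step 0: P̄ = F·P·Fᵀ + Q = [4 2; 2 9]
step 0: y = z − H·x̄ = [-2]
step 0: S = H·P̄·Hᵀ + R = [157]
step 0: K = P̄·Hᵀ·S⁻¹ = [-18/157; -33/157]
step 0: x' = x̄ + K·y = [36/157, 66/157]
step 0: P' = (I − K·H)·P̄ = [304/157 -280/157; -280/157 324/157]
step 1: x̄ = F·x = [36/157, 72/157]
step 1: P̄ = F·P·Fᵀ + Q = [775/157 608/157; 608/157 2001/157]
step 1: y = z − H·x̄ = [167/157]
step 1: S = H·P̄·Hᵀ + R = [36556/157]
step 1: K = P̄·Hᵀ·S⁻¹ = [-4149/36556; -7827/36556]
step 1: x' = x̄ + K·y = [3969/36556, 8439/36556]
step 1: P' = (I − K·H)·P̄ = [70807/36556 -65275/36556; -65275/36556 75711/36556]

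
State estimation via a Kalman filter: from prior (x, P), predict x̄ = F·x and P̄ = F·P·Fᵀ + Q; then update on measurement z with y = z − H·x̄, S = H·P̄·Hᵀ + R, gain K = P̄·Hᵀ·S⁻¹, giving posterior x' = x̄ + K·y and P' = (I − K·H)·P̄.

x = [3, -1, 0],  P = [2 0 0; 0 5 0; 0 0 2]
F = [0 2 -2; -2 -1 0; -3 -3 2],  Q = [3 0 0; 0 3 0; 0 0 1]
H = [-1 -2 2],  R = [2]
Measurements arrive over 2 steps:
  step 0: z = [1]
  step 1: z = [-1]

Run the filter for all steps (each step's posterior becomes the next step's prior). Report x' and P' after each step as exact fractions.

step 0: x̄ = F·x = [-2, -5, -6]
step 0: P̄ = F·P·Fᵀ + Q = [31 -10 -38; -10 16 27; -38 27 72]
step 0: y = z − H·x̄ = [1]
step 0: S = H·P̄·Hᵀ + R = [281]
step 0: K = P̄·Hᵀ·S⁻¹ = [-87/281; 32/281; 128/281]
step 0: x' = x̄ + K·y = [-649/281, -1373/281, -1558/281]
step 0: P' = (I − K·H)·P̄ = [1142/281 -26/281 458/281; -26/281 3472/281 3491/281; 458/281 3491/281 3848/281]
step 1: x̄ = F·x = [370/281, 2671/281, 2950/281]
step 1: P̄ = F·P·Fᵀ + Q = [2195/281 1974/281 1590/281; 1974/281 8779/281 8220/281; 1590/281 8220/281 9343/281]
step 1: y = z − H·x̄ = [-469/281]
step 1: S = H·P̄·Hᵀ + R = [11021/281]
step 1: K = P̄·Hᵀ·S⁻¹ = [-2963/11021; -3092/11021; 656/11021]
step 1: x' = x̄ + K·y = [19457/11021, 109919/11021, 114606/11021]
step 1: P' = (I − K·H)·P̄ = [54846/11021 44818/11021 69278/11021; 44818/11021 310295/11021 329612/11021; 69278/11021 329612/11021 364907/11021]

step 0: x' = [-649/281, -1373/281, -1558/281], P' = [1142/281 -26/281 458/281; -26/281 3472/281 3491/281; 458/281 3491/281 3848/281]
step 1: x' = [19457/11021, 109919/11021, 114606/11021], P' = [54846/11021 44818/11021 69278/11021; 44818/11021 310295/11021 329612/11021; 69278/11021 329612/11021 364907/11021]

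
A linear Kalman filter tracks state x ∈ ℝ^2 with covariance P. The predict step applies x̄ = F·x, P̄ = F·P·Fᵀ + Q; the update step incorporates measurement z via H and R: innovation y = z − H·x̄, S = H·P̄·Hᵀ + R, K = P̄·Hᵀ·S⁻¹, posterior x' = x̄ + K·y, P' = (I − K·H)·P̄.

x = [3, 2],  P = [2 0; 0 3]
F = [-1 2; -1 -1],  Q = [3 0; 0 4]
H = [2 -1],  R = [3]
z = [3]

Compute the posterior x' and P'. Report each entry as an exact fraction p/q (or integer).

x' = [-7/12, -103/24]
P' = [47/24 131/48; 131/48 575/96]

x̄ = F·x = [1, -5]
P̄ = F·P·Fᵀ + Q = [17 -4; -4 9]
y = z − H·x̄ = [-4]
S = H·P̄·Hᵀ + R = [96]
K = P̄·Hᵀ·S⁻¹ = [19/48; -17/96]
x' = x̄ + K·y = [-7/12, -103/24]
P' = (I − K·H)·P̄ = [47/24 131/48; 131/48 575/96]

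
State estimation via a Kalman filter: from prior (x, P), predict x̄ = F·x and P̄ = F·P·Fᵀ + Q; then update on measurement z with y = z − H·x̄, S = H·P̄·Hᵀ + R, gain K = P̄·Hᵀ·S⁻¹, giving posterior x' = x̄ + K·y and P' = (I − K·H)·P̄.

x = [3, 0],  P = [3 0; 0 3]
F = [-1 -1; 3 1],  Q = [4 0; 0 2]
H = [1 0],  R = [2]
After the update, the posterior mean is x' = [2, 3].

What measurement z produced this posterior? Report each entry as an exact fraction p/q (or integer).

x̄ = F·x = [-3, 9]
P̄ = F·P·Fᵀ + Q = [10 -12; -12 32]
S = H·P̄·Hᵀ + R = [12]
K = P̄·Hᵀ·S⁻¹ = [5/6; -1]
x' − x̄ = [5, -6] = K·y
y = (KᵀK)⁻¹·Kᵀ·(x' − x̄) = [6]
z = y + H·x̄ = [6] + [-3] = [3]

z = [3]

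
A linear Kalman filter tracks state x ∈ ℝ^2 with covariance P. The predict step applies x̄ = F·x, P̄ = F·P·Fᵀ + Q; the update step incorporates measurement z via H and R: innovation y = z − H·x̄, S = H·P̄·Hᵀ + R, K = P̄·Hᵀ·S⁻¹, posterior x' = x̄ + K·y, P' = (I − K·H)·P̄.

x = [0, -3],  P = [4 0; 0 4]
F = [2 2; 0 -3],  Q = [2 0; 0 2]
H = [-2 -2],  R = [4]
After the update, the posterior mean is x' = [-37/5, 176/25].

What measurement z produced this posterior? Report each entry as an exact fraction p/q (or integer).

z = [1]

x̄ = F·x = [-6, 9]
P̄ = F·P·Fᵀ + Q = [34 -24; -24 38]
S = H·P̄·Hᵀ + R = [100]
K = P̄·Hᵀ·S⁻¹ = [-1/5; -7/25]
x' − x̄ = [-7/5, -49/25] = K·y
y = (KᵀK)⁻¹·Kᵀ·(x' − x̄) = [7]
z = y + H·x̄ = [7] + [-6] = [1]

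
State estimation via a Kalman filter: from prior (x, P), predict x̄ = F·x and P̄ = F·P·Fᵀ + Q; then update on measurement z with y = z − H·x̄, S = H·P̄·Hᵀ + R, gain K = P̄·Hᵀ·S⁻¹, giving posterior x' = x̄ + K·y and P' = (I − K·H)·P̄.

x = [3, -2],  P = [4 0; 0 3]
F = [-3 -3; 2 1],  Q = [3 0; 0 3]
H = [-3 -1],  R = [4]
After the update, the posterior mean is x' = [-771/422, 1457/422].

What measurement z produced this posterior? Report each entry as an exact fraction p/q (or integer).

x̄ = F·x = [-3, 4]
P̄ = F·P·Fᵀ + Q = [66 -33; -33 22]
S = H·P̄·Hᵀ + R = [422]
K = P̄·Hᵀ·S⁻¹ = [-165/422; 77/422]
x' − x̄ = [495/422, -231/422] = K·y
y = (KᵀK)⁻¹·Kᵀ·(x' − x̄) = [-3]
z = y + H·x̄ = [-3] + [5] = [2]

z = [2]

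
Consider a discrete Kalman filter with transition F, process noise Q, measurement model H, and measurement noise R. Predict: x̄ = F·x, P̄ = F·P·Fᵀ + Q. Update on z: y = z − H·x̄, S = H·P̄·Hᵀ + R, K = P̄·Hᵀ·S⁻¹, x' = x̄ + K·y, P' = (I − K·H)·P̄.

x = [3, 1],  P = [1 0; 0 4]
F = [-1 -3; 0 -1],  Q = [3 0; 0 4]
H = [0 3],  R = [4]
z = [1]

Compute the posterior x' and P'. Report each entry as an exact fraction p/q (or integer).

x̄ = F·x = [-6, -1]
P̄ = F·P·Fᵀ + Q = [40 12; 12 8]
y = z − H·x̄ = [4]
S = H·P̄·Hᵀ + R = [76]
K = P̄·Hᵀ·S⁻¹ = [9/19; 6/19]
x' = x̄ + K·y = [-78/19, 5/19]
P' = (I − K·H)·P̄ = [436/19 12/19; 12/19 8/19]

x' = [-78/19, 5/19]
P' = [436/19 12/19; 12/19 8/19]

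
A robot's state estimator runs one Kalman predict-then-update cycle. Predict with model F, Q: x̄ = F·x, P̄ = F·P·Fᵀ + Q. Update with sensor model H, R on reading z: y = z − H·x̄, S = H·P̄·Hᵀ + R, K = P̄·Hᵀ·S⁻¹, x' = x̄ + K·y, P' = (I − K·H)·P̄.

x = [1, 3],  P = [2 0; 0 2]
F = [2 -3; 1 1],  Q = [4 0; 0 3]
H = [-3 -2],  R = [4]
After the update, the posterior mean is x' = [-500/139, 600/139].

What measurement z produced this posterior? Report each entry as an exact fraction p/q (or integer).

z = [2]

x̄ = F·x = [-7, 4]
P̄ = F·P·Fᵀ + Q = [30 -2; -2 7]
S = H·P̄·Hᵀ + R = [278]
K = P̄·Hᵀ·S⁻¹ = [-43/139; -4/139]
x' − x̄ = [473/139, 44/139] = K·y
y = (KᵀK)⁻¹·Kᵀ·(x' − x̄) = [-11]
z = y + H·x̄ = [-11] + [13] = [2]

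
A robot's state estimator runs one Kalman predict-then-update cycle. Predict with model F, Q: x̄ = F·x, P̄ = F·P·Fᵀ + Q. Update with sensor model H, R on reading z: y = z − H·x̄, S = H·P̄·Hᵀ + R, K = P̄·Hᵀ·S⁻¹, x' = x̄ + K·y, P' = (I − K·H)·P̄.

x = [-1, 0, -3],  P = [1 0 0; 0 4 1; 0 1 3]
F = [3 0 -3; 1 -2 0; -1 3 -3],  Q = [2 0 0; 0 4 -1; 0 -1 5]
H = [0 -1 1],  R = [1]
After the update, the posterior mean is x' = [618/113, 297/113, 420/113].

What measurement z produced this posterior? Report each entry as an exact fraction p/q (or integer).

z = [1]

x̄ = F·x = [6, -1, 10]
P̄ = F·P·Fᵀ + Q = [38 9 15; 9 21 -20; 15 -20 51]
S = H·P̄·Hᵀ + R = [113]
K = P̄·Hᵀ·S⁻¹ = [6/113; -41/113; 71/113]
x' − x̄ = [-60/113, 410/113, -710/113] = K·y
y = (KᵀK)⁻¹·Kᵀ·(x' − x̄) = [-10]
z = y + H·x̄ = [-10] + [11] = [1]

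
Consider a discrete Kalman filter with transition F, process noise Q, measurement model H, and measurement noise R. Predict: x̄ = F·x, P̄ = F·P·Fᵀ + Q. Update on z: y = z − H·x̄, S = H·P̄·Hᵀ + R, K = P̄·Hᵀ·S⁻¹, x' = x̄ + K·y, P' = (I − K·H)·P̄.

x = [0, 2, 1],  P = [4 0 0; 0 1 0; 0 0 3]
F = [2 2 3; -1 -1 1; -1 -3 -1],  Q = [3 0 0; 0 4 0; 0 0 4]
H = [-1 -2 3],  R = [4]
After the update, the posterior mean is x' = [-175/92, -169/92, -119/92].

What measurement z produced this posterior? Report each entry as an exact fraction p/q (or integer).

z = [2]

x̄ = F·x = [7, -1, -7]
P̄ = F·P·Fᵀ + Q = [50 -1 -23; -1 12 4; -23 4 20]
S = H·P̄·Hᵀ + R = [368]
K = P̄·Hᵀ·S⁻¹ = [-117/368; -11/368; 75/368]
x' − x̄ = [-819/92, -77/92, 525/92] = K·y
y = (KᵀK)⁻¹·Kᵀ·(x' − x̄) = [28]
z = y + H·x̄ = [28] + [-26] = [2]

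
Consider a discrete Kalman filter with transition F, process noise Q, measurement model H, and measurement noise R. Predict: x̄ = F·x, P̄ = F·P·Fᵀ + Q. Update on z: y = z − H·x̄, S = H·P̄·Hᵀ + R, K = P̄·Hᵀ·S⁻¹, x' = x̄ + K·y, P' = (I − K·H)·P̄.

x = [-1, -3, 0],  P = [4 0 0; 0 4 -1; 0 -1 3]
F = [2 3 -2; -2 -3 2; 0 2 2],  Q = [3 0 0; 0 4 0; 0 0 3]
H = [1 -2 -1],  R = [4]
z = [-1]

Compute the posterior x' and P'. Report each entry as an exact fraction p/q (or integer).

x̄ = F·x = [-11, 11, -6]
P̄ = F·P·Fᵀ + Q = [79 -76 10; -76 80 -10; 10 -10 23]
y = z − H·x̄ = [26]
S = H·P̄·Hᵀ + R = [670]
K = P̄·Hᵀ·S⁻¹ = [221/670; -113/335; 7/670]
x' = x̄ + K·y = [-812/335, 747/335, -1919/335]
P' = (I − K·H)·P̄ = [4089/670 -487/335 5153/670; -487/335 1262/335 -2559/335; 5153/670 -2559/335 15361/670]

x' = [-812/335, 747/335, -1919/335]
P' = [4089/670 -487/335 5153/670; -487/335 1262/335 -2559/335; 5153/670 -2559/335 15361/670]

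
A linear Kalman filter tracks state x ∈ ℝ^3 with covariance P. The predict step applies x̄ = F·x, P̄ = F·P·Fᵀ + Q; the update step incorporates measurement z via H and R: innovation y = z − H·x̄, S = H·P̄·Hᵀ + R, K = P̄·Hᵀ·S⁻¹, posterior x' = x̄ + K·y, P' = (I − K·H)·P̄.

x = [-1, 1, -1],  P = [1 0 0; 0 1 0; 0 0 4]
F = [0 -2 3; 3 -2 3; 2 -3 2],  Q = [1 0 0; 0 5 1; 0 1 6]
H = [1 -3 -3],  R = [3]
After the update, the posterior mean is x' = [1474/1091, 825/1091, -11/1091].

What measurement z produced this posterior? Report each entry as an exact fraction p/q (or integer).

x̄ = F·x = [-5, -8, -7]
P̄ = F·P·Fᵀ + Q = [41 40 30; 40 54 37; 30 37 35]
S = H·P̄·Hᵀ + R = [1091]
K = P̄·Hᵀ·S⁻¹ = [-169/1091; -233/1091; -186/1091]
x' − x̄ = [6929/1091, 9553/1091, 7626/1091] = K·y
y = (KᵀK)⁻¹·Kᵀ·(x' − x̄) = [-41]
z = y + H·x̄ = [-41] + [40] = [-1]

z = [-1]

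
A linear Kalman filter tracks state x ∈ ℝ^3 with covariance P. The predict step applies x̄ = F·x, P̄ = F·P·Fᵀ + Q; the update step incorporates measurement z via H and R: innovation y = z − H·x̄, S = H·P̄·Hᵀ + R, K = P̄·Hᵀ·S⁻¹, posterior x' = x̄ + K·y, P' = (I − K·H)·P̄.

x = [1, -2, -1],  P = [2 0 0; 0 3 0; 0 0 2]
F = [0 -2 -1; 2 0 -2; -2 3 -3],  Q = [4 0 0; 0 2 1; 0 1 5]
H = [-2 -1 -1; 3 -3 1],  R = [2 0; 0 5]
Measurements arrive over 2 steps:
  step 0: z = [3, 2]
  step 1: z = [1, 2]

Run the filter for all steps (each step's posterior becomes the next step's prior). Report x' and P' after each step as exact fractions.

step 0: x̄ = F·x = [5, 4, -5]
step 0: P̄ = F·P·Fᵀ + Q = [18 4 -12; 4 18 5; -12 5 58]
step 0: y = z − H·x̄ = [12, 4]
step 0: S = H·P̄·Hᵀ + R = [128 -30; -30 213]
step 0: K = P̄·Hᵀ·S⁻¹ = [-422/2197 250/2197; -2571/8788 -2833/13182; -2699/8788 -137/13182]
step 0: x' = x̄ + K·y = [6921/2197, -2441/6591, -57520/6591]
step 0: P' = (I − K·H)·P̄ = [20230/2197 4956/2197 -44572/2197; 4956/2197 25807/26364 -129325/26364; -44572/2197 -129325/26364 1215247/26364]
step 1: x̄ = F·x = [62402/6591, 156566/6591, 41237/2197]
step 1: P̄ = F·P·Fᵀ + Q = [906631/26364 1372517/13182 189257/2197; 1372517/13182 2540917/6591 712443/2197; 189257/2197 712443/2197 622347/2197]
step 1: y = z − H·x̄ = [137224/2197, 57321/2197]
step 1: S = H·P̄·Hᵀ + R = [4872849/2197 2630114/2197; 2630114/2197 6717557/8788]
step 1: K = P̄·Hᵀ·S⁻¹ = [-445572565/2304798497 326796645/2304798497; -697384557/2304798497 -475396446/2304798497; -702833696/2304798497 -199237756/2304798497]
step 1: x' = x̄ + K·y = [7551760717/6914395491, -3637329500/6914395491, -5836678603/2304798497]
step 1: P' = (I − K·H)·P̄ = [12151407389/6914395491 2480723276/6914395491 -8036700888/2304798497; 2480723276/6914395491 3448994327/6914395491 -1408711179/2304798497; -8036700888/2304798497 -1408711179/2304798497 18887780347/2304798497]

step 0: x' = [6921/2197, -2441/6591, -57520/6591], P' = [20230/2197 4956/2197 -44572/2197; 4956/2197 25807/26364 -129325/26364; -44572/2197 -129325/26364 1215247/26364]
step 1: x' = [7551760717/6914395491, -3637329500/6914395491, -5836678603/2304798497], P' = [12151407389/6914395491 2480723276/6914395491 -8036700888/2304798497; 2480723276/6914395491 3448994327/6914395491 -1408711179/2304798497; -8036700888/2304798497 -1408711179/2304798497 18887780347/2304798497]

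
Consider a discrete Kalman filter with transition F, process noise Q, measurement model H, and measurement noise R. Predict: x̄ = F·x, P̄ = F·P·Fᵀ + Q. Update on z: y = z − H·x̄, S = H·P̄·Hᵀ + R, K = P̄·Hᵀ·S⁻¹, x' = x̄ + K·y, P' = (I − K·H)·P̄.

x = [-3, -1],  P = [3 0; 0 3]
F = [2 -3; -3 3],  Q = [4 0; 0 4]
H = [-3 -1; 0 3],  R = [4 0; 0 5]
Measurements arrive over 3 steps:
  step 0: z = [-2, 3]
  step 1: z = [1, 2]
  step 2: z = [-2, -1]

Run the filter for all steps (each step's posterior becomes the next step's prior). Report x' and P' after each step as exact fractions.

step 0: x' = [6957/20486, 21761/20486], P' = [20089/40972 -7935/40972; -7935/40972 22265/40972]
step 1: x' = [-246431649/391648669, 270390046/391648669], P' = [188732060/391648669 -73897080/391648669; -73897080/391648669 209052680/391648669]
step 2: x' = [598159030227/920504497030, -20973735809/92050449703], P' = [221727372258/460252248515 -17354061384/92050449703; -17354061384/92050449703 49117102520/92050449703]

step 0: x̄ = F·x = [-3, 6]
step 0: P̄ = F·P·Fᵀ + Q = [43 -45; -45 58]
step 0: y = z − H·x̄ = [-5, -15]
step 0: S = H·P̄·Hᵀ + R = [179 231; 231 527]
step 0: K = P̄·Hᵀ·S⁻¹ = [-13083/40972 -4761/40972; 385/40972 13359/40972]
step 0: x' = x̄ + K·y = [6957/20486, 21761/20486]
step 0: P' = (I − K·H)·P̄ = [20089/40972 -7935/40972; -7935/40972 22265/40972]
step 1: x̄ = F·x = [-51369/20486, 22206/10243]
step 1: P̄ = F·P·Fᵀ + Q = [539849/40972 -109986/10243; -109986/10243 171976/10243]
step 1: y = z − H·x̄ = [-89209/20486, -46132/10243]
step 1: S = H·P̄·Hᵀ + R = [3070769/40972 473946/10243; 473946/10243 1598999/10243]
step 1: K = P̄·Hᵀ·S⁻¹ = [-123074775/391648669 -44338248/391648669; 3159640/391648669 125431608/391648669]
step 1: x' = x̄ + K·y = [-246431649/391648669, 270390046/391648669]
step 1: P' = (I − K·H)·P̄ = [188732060/391648669 -73897080/391648669; -73897080/391648669 209052680/391648669]
step 2: x̄ = F·x = [-1304033436/391648669, 1550465085/391648669]
step 2: P̄ = F·P·Fᵀ + Q = [5089761996/391648669 -4122322680/391648669; -4122322680/391648669 6476804776/391648669]
step 2: y = z − H·x̄ = [-184996033/23038157, -5043043924/391648669]
step 2: S = H·P̄·Hᵀ + R = [1712783608/23038157 1039440576/23038157; 1039440576/23038157 60249486329/391648669]
step 2: K = P̄·Hᵀ·S⁻¹ = [-289205904927/920504497030 -52062184152/460252248515; 736270408/92050449703 29470261512/92050449703]
step 2: x' = x̄ + K·y = [598159030227/920504497030, -20973735809/92050449703]
step 2: P' = (I − K·H)·P̄ = [221727372258/460252248515 -17354061384/92050449703; -17354061384/92050449703 49117102520/92050449703]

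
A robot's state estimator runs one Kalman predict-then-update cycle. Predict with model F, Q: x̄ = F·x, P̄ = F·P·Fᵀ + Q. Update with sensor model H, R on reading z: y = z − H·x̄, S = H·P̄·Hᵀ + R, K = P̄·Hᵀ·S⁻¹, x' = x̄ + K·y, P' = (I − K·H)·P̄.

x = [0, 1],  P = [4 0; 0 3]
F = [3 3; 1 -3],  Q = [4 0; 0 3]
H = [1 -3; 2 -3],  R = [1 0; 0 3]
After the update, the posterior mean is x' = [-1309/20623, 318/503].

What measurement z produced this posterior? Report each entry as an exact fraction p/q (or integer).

x̄ = F·x = [3, -3]
P̄ = F·P·Fᵀ + Q = [67 -15; -15 34]
S = H·P̄·Hᵀ + R = [464 575; 575 757]
K = P̄·Hᵀ·S⁻¹ = [-18141/20623 18656/20623; -309/503 147/503]
x' − x̄ = [-63178/20623, 1827/503] = K·y
y = (KᵀK)⁻¹·Kᵀ·(x' − x̄) = [-14, -17]
z = y + H·x̄ = [-14, -17] + [12, 15] = [-2, -2]

z = [-2, -2]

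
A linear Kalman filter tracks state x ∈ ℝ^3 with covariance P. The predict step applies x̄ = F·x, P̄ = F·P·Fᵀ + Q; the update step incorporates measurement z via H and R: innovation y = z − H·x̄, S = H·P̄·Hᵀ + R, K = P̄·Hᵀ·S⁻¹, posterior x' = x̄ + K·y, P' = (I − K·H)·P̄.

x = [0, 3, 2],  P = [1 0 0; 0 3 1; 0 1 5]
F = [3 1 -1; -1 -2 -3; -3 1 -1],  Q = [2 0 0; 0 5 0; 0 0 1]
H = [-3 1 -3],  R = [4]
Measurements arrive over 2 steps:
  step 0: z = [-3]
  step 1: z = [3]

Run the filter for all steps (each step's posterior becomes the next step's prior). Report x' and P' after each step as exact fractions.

step 0: x̄ = F·x = [1, -12, 1]
step 0: P̄ = F·P·Fᵀ + Q = [17 5 -3; 5 75 11; -3 11 16]
step 0: y = z − H·x̄ = [15]
step 0: S = H·P̄·Hᵀ + R = [226]
step 0: K = P̄·Hᵀ·S⁻¹ = [-37/226; 27/226; -14/113]
step 0: x' = x̄ + K·y = [-329/226, -2307/226, -97/113]
step 0: P' = (I − K·H)·P̄ = [2473/226 2129/226 -857/113; 2129/226 16221/226 1621/113; -857/113 1621/113 1416/113]
step 1: x̄ = F·x = [-1550/113, 5525/226, -563/113]
step 1: P̄ = F·P·Fᵀ + Q = [29168/113 -17899/113 -4844/113; -17899/113 131111/226 -13132/113; -4844/113 -13132/113 5997/113]
step 1: y = z − H·x̄ = [-17525/226]
step 1: S = H·P̄·Hᵀ + R = [962973/226]
step 1: K = P̄·Hᵀ·S⁻¹ = [-16522/87543; 317297/962973; -33182/962973]
step 1: x' = x̄ + K·y = [80375/87543, -1062850/962973, -2224748/962973]
step 1: P' = (I − K·H)·P̄ = [9310474/87543 9329720/87543 -6178538/87543; 9329720/87543 113181269/962973 -65322893/962973; -6178538/87543 -65322893/962973 46233863/962973]

step 0: x' = [-329/226, -2307/226, -97/113], P' = [2473/226 2129/226 -857/113; 2129/226 16221/226 1621/113; -857/113 1621/113 1416/113]
step 1: x' = [80375/87543, -1062850/962973, -2224748/962973], P' = [9310474/87543 9329720/87543 -6178538/87543; 9329720/87543 113181269/962973 -65322893/962973; -6178538/87543 -65322893/962973 46233863/962973]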